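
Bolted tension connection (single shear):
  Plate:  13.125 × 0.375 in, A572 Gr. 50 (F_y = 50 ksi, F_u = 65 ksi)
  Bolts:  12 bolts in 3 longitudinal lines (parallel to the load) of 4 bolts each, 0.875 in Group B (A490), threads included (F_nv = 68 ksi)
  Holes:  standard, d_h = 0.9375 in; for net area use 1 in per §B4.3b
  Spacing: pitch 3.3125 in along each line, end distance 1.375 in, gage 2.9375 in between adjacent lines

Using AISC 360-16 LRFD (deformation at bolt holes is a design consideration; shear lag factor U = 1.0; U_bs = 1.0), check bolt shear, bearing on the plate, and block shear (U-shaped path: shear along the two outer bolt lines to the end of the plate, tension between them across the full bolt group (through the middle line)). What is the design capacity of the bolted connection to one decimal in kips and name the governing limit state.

242.2 kips (block shear governs)

Bolt shear: A_b = π(0.875)²/4 = 0.60132 in². φR_n = 0.75 × 68 × 0.60132 × 12 × 1 = 368.0 kips.
Bearing (0.375 in plate, F_u = 65 ksi): end bolts L_c = 1.375 − 0.9375/2 = 0.90625, R_n = min(1.2×0.90625×0.375×65, 2.4×0.875×0.375×65) = 26.508 kips/bolt; interior L_c = 3.3125 − 0.9375 = 2.375, R_n = 51.188 kips/bolt. φR_n = 0.75 × (3×26.508 + 9×51.188) = 405.2 kips.
Block shear: shear path 2×[1.375+3×3.3125] = 2×11.3125 in, A_gv = 8.4844, A_nv = 2×(11.3125 − 3.5×1)×0.375 = 5.8594 in²; tension across gage: (5.875 − 2×1)×0.375 = 1.4531 in². R_n = min(0.6×65×5.8594, 0.6×50×8.4844) + 1.0×65×1.4531 = min(228.52, 254.53) + 94.452 = 322.97 kips. φR_n = 0.75 × 322.97 = 242.2 kips.
Governing: min(368.0, 405.2, 242.2) = 242.2 kips → block shear.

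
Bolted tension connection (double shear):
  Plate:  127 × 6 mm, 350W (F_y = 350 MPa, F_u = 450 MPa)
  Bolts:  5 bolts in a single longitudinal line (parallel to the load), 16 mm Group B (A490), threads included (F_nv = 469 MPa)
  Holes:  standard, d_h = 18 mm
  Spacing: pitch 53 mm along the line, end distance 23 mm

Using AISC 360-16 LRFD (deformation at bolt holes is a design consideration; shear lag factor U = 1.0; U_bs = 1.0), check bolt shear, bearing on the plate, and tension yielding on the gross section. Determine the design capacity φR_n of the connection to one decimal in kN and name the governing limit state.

240.0 kN (gross-section yield governs)

Bolt shear: A_b = π(16)²/4 = 201.06 mm². φR_n = 0.75 × 469 × 201.06 × 5 × 2 = 707.2 kN.
Bearing (6 mm plate, F_u = 450 MPa): end bolts L_c = 23 − 18/2 = 14, R_n = min(1.2×14×6×450, 2.4×16×6×450) = 45.36 kN/bolt; interior L_c = 53 − 18 = 35, R_n = 103.68 kN/bolt. φR_n = 0.75 × (1×45.36 + 4×103.68) = 345.1 kN.
Tension yield (gross): A_g = 127×6 = 762 mm². φR_n = 0.90 × 350 × 762 = 240.0 kN.
Governing: min(707.2, 345.1, 240.0) = 240.0 kN → gross-section yield.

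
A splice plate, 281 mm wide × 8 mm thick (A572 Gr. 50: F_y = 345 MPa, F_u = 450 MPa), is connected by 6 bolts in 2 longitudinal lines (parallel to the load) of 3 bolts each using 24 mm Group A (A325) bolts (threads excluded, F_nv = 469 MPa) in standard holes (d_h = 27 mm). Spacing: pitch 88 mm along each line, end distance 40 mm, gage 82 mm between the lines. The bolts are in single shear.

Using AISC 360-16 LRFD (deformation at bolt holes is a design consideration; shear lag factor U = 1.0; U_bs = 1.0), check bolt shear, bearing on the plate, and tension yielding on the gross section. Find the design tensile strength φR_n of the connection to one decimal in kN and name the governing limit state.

698.0 kN (gross-section yield governs)

Bolt shear: A_b = π(24)²/4 = 452.39 mm². φR_n = 0.75 × 469 × 452.39 × 6 × 1 = 954.8 kN.
Bearing (8 mm plate, F_u = 450 MPa): end bolts L_c = 40 − 27/2 = 26.5, R_n = min(1.2×26.5×8×450, 2.4×24×8×450) = 114.48 kN/bolt; interior L_c = 88 − 27 = 61, R_n = 207.36 kN/bolt. φR_n = 0.75 × (2×114.48 + 4×207.36) = 793.8 kN.
Tension yield (gross): A_g = 281×8 = 2248 mm². φR_n = 0.90 × 345 × 2248 = 698.0 kN.
Governing: min(954.8, 793.8, 698.0) = 698.0 kN → gross-section yield.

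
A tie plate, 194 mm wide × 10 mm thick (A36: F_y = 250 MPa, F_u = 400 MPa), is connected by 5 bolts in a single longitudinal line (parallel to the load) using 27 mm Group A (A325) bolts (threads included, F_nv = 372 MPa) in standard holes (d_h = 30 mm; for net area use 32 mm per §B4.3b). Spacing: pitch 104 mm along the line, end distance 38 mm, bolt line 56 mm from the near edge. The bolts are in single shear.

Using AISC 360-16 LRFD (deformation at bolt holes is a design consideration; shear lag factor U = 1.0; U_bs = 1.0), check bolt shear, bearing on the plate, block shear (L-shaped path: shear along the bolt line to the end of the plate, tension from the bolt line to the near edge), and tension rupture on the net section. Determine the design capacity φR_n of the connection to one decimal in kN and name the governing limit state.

Bolt shear: A_b = π(27)²/4 = 572.56 mm². φR_n = 0.75 × 372 × 572.56 × 5 × 1 = 798.7 kN.
Bearing (10 mm plate, F_u = 400 MPa): end bolts L_c = 38 − 30/2 = 23, R_n = min(1.2×23×10×400, 2.4×27×10×400) = 110.4 kN/bolt; interior L_c = 104 − 30 = 74, R_n = 259.2 kN/bolt. φR_n = 0.75 × (1×110.4 + 4×259.2) = 860.4 kN.
Block shear: shear path 1×[38+4×104] = 1×454 mm, A_gv = 4540, A_nv = 1×(454 − 4.5×32)×10 = 3100 mm²; tension to near edge: (56 − 0.5×32)×10 = 400 mm². R_n = min(0.6×400×3100, 0.6×250×4540) + 1.0×400×400 = min(744, 681) + 160 = 841 kN. φR_n = 0.75 × 841 = 630.8 kN.
Tension rupture (net): A_n = (194 − 1×32)×10 = 1620 mm² (U = 1.0, A_e = A_n). φR_n = 0.75 × 400 × 1620 = 486.0 kN.
Governing: min(798.7, 860.4, 630.8, 486.0) = 486.0 kN → net-section rupture.

486.0 kN (net-section rupture governs)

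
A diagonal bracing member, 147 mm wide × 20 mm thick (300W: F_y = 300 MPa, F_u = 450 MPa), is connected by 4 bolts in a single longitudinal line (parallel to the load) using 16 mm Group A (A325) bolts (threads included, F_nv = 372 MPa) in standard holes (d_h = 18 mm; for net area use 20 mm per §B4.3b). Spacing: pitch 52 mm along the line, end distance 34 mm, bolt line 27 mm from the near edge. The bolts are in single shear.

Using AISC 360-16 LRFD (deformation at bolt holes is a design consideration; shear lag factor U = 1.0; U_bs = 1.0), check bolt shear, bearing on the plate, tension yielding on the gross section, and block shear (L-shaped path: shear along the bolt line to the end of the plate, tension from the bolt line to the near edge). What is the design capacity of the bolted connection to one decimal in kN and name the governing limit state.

Bolt shear: A_b = π(16)²/4 = 201.06 mm². φR_n = 0.75 × 372 × 201.06 × 4 × 1 = 224.4 kN.
Bearing (20 mm plate, F_u = 450 MPa): end bolts L_c = 34 − 18/2 = 25, R_n = min(1.2×25×20×450, 2.4×16×20×450) = 270 kN/bolt; interior L_c = 52 − 18 = 34, R_n = 345.6 kN/bolt. φR_n = 0.75 × (1×270 + 3×345.6) = 980.1 kN.
Tension yield (gross): A_g = 147×20 = 2940 mm². φR_n = 0.90 × 300 × 2940 = 793.8 kN.
Block shear: shear path 1×[34+3×52] = 1×190 mm, A_gv = 3800, A_nv = 1×(190 − 3.5×20)×20 = 2400 mm²; tension to near edge: (27 − 0.5×20)×20 = 340 mm². R_n = min(0.6×450×2400, 0.6×300×3800) + 1.0×450×340 = min(648, 684) + 153 = 801 kN. φR_n = 0.75 × 801 = 600.8 kN.
Governing: min(224.4, 980.1, 793.8, 600.8) = 224.4 kN → bolt shear.

224.4 kN (bolt shear governs)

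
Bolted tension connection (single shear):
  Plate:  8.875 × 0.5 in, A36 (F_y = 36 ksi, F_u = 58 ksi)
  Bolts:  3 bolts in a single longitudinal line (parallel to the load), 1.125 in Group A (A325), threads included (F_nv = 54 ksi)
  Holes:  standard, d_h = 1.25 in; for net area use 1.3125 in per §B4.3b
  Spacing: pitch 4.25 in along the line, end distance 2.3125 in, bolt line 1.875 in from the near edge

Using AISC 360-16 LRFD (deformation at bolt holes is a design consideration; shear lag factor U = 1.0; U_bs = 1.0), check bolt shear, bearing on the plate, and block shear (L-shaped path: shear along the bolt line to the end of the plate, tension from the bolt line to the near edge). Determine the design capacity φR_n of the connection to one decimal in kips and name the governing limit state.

Bolt shear: A_b = π(1.125)²/4 = 0.99402 in². φR_n = 0.75 × 54 × 0.99402 × 3 × 1 = 120.8 kips.
Bearing (0.5 in plate, F_u = 58 ksi): end bolts L_c = 2.3125 − 1.25/2 = 1.6875, R_n = min(1.2×1.6875×0.5×58, 2.4×1.125×0.5×58) = 58.725 kips/bolt; interior L_c = 4.25 − 1.25 = 3, R_n = 78.3 kips/bolt. φR_n = 0.75 × (1×58.725 + 2×78.3) = 161.5 kips.
Block shear: shear path 1×[2.3125+2×4.25] = 1×10.8125 in, A_gv = 5.4063, A_nv = 1×(10.8125 − 2.5×1.3125)×0.5 = 3.7656 in²; tension to near edge: (1.875 − 0.5×1.3125)×0.5 = 0.60938 in². R_n = min(0.6×58×3.7656, 0.6×36×5.4063) + 1.0×58×0.60938 = min(131.04, 116.78) + 35.344 = 152.12 kips. φR_n = 0.75 × 152.12 = 114.1 kips.
Governing: min(120.8, 161.5, 114.1) = 114.1 kips → block shear.

114.1 kips (block shear governs)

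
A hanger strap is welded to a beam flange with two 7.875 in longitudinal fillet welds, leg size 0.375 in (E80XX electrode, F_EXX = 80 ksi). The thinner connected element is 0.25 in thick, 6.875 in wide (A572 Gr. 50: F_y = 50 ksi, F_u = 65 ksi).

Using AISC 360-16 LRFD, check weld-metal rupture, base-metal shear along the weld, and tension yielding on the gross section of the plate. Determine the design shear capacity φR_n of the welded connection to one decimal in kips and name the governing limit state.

77.3 kips (gross-section yield governs)

Weld metal: throat = 0.707×0.375 = 0.26513 in, L = 2×7.875 = 15.75 in. φR_n = 0.75 × 0.6 × 80 × 0.26513 × 15.75 = 150.3 kips.
Base metal shear (0.25 in plate): yield φR_n = 1.0×0.6×50×0.25×15.75 = 118.1 kips; rupture φR_n = 0.75×0.6×65×0.25×15.75 = 115.2 kips; take 115.2 kips (rupture).
Tension yield (gross): A_g = 6.875×0.25 = 1.7188 in². φR_n = 0.90 × 50 × 1.7188 = 77.3 kips.
Governing: min(150.3, 115.2, 77.3) = 77.3 kips → gross-section yield.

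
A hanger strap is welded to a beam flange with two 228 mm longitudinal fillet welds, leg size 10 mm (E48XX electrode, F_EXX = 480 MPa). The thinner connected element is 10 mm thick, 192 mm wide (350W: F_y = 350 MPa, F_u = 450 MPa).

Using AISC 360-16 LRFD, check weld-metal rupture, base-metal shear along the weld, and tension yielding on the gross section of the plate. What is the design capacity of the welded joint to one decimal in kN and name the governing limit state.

Weld metal: throat = 0.707×10 = 7.07 mm, L = 2×228 = 456 mm. φR_n = 0.75 × 0.6 × 480 × 7.07 × 456 = 696.4 kN.
Base metal shear (10 mm plate): yield φR_n = 1.0×0.6×350×10×456 = 957.6 kN; rupture φR_n = 0.75×0.6×450×10×456 = 923.4 kN; take 923.4 kN (rupture).
Tension yield (gross): A_g = 192×10 = 1920 mm². φR_n = 0.90 × 350 × 1920 = 604.8 kN.
Governing: min(696.4, 923.4, 604.8) = 604.8 kN → gross-section yield.

604.8 kN (gross-section yield governs)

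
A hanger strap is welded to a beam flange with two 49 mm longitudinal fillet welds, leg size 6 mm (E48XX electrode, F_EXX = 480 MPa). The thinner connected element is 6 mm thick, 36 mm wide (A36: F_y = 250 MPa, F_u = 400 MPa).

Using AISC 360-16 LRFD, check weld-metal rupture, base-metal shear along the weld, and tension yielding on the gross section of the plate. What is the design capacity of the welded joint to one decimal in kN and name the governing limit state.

Weld metal: throat = 0.707×6 = 4.242 mm, L = 2×49 = 98 mm. φR_n = 0.75 × 0.6 × 480 × 4.242 × 98 = 89.8 kN.
Base metal shear (6 mm plate): yield φR_n = 1.0×0.6×250×6×98 = 88.2 kN; rupture φR_n = 0.75×0.6×400×6×98 = 105.8 kN; take 88.2 kN (yield).
Tension yield (gross): A_g = 36×6 = 216 mm². φR_n = 0.90 × 250 × 216 = 48.6 kN.
Governing: min(89.8, 88.2, 48.6) = 48.6 kN → gross-section yield.

48.6 kN (gross-section yield governs)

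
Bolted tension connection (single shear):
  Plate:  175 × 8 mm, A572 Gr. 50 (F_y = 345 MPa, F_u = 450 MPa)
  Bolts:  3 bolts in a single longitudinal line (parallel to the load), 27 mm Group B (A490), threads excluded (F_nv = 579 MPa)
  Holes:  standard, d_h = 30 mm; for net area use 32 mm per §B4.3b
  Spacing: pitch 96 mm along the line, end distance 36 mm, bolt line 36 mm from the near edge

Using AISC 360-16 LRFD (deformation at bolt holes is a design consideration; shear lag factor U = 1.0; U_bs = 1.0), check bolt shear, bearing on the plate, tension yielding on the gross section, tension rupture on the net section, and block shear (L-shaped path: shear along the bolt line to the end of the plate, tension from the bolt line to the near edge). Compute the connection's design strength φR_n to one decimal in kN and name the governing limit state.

293.8 kN (block shear governs)

Bolt shear: A_b = π(27)²/4 = 572.56 mm². φR_n = 0.75 × 579 × 572.56 × 3 × 1 = 745.9 kN.
Bearing (8 mm plate, F_u = 450 MPa): end bolts L_c = 36 − 30/2 = 21, R_n = min(1.2×21×8×450, 2.4×27×8×450) = 90.72 kN/bolt; interior L_c = 96 − 30 = 66, R_n = 233.28 kN/bolt. φR_n = 0.75 × (1×90.72 + 2×233.28) = 418.0 kN.
Tension yield (gross): A_g = 175×8 = 1400 mm². φR_n = 0.90 × 345 × 1400 = 434.7 kN.
Tension rupture (net): A_n = (175 − 1×32)×8 = 1144 mm² (U = 1.0, A_e = A_n). φR_n = 0.75 × 450 × 1144 = 386.1 kN.
Block shear: shear path 1×[36+2×96] = 1×228 mm, A_gv = 1824, A_nv = 1×(228 − 2.5×32)×8 = 1184 mm²; tension to near edge: (36 − 0.5×32)×8 = 160 mm². R_n = min(0.6×450×1184, 0.6×345×1824) + 1.0×450×160 = min(319.68, 377.57) + 72 = 391.68 kN. φR_n = 0.75 × 391.68 = 293.8 kN.
Governing: min(745.9, 418.0, 434.7, 386.1, 293.8) = 293.8 kN → block shear.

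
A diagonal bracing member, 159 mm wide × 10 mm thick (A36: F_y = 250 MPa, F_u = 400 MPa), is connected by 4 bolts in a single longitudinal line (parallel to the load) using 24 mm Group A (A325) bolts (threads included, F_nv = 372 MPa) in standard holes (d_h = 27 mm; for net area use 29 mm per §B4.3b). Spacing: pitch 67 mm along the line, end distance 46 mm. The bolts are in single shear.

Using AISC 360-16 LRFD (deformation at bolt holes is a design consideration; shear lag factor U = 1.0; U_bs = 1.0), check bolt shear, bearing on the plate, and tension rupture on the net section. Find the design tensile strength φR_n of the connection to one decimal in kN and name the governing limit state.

Bolt shear: A_b = π(24)²/4 = 452.39 mm². φR_n = 0.75 × 372 × 452.39 × 4 × 1 = 504.9 kN.
Bearing (10 mm plate, F_u = 400 MPa): end bolts L_c = 46 − 27/2 = 32.5, R_n = min(1.2×32.5×10×400, 2.4×24×10×400) = 156 kN/bolt; interior L_c = 67 − 27 = 40, R_n = 192 kN/bolt. φR_n = 0.75 × (1×156 + 3×192) = 549.0 kN.
Tension rupture (net): A_n = (159 − 1×29)×10 = 1300 mm² (U = 1.0, A_e = A_n). φR_n = 0.75 × 400 × 1300 = 390.0 kN.
Governing: min(504.9, 549.0, 390.0) = 390.0 kN → net-section rupture.

390.0 kN (net-section rupture governs)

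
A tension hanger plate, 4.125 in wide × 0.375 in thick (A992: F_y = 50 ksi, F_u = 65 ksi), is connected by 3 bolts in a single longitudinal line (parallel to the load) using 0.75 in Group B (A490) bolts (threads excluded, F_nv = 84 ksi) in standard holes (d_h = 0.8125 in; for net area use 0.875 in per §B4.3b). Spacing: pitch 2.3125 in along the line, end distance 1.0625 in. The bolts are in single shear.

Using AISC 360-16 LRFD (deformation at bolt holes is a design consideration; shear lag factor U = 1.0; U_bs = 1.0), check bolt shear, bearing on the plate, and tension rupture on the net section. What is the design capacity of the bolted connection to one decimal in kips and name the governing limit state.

59.4 kips (net-section rupture governs)

Bolt shear: A_b = π(0.75)²/4 = 0.44179 in². φR_n = 0.75 × 84 × 0.44179 × 3 × 1 = 83.5 kips.
Bearing (0.375 in plate, F_u = 65 ksi): end bolts L_c = 1.0625 − 0.8125/2 = 0.65625, R_n = min(1.2×0.65625×0.375×65, 2.4×0.75×0.375×65) = 19.195 kips/bolt; interior L_c = 2.3125 − 0.8125 = 1.5, R_n = 43.875 kips/bolt. φR_n = 0.75 × (1×19.195 + 2×43.875) = 80.2 kips.
Tension rupture (net): A_n = (4.125 − 1×0.875)×0.375 = 1.2188 in² (U = 1.0, A_e = A_n). φR_n = 0.75 × 65 × 1.2188 = 59.4 kips.
Governing: min(83.5, 80.2, 59.4) = 59.4 kips → net-section rupture.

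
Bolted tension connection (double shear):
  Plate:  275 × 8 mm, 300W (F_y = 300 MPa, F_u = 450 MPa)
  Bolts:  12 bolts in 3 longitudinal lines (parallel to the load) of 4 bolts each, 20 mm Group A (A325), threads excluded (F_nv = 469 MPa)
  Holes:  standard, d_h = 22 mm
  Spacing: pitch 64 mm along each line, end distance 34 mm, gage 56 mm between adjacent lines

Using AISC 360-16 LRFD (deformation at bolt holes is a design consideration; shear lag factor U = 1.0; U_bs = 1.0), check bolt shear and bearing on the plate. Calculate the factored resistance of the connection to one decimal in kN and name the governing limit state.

Bolt shear: A_b = π(20)²/4 = 314.16 mm². φR_n = 0.75 × 469 × 314.16 × 12 × 2 = 2652.1 kN.
Bearing (8 mm plate, F_u = 450 MPa): end bolts L_c = 34 − 22/2 = 23, R_n = min(1.2×23×8×450, 2.4×20×8×450) = 99.36 kN/bolt; interior L_c = 64 − 22 = 42, R_n = 172.8 kN/bolt. φR_n = 0.75 × (3×99.36 + 9×172.8) = 1390.0 kN.
Governing: min(2652.1, 1390.0) = 1390.0 kN → bearing.

1390.0 kN (bearing governs)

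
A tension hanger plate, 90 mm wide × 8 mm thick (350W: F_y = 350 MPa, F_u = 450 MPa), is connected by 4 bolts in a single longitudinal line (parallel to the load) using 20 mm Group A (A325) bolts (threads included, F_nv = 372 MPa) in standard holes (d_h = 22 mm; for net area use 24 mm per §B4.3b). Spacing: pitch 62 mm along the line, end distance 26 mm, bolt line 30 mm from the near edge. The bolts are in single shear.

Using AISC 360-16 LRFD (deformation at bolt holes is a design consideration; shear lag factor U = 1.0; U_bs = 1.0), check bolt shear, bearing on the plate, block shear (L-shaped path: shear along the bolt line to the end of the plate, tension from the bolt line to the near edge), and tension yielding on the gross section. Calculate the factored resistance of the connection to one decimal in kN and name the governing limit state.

226.8 kN (gross-section yield governs)

Bolt shear: A_b = π(20)²/4 = 314.16 mm². φR_n = 0.75 × 372 × 314.16 × 4 × 1 = 350.6 kN.
Bearing (8 mm plate, F_u = 450 MPa): end bolts L_c = 26 − 22/2 = 15, R_n = min(1.2×15×8×450, 2.4×20×8×450) = 64.8 kN/bolt; interior L_c = 62 − 22 = 40, R_n = 172.8 kN/bolt. φR_n = 0.75 × (1×64.8 + 3×172.8) = 437.4 kN.
Block shear: shear path 1×[26+3×62] = 1×212 mm, A_gv = 1696, A_nv = 1×(212 − 3.5×24)×8 = 1024 mm²; tension to near edge: (30 − 0.5×24)×8 = 144 mm². R_n = min(0.6×450×1024, 0.6×350×1696) + 1.0×450×144 = min(276.48, 356.16) + 64.8 = 341.28 kN. φR_n = 0.75 × 341.28 = 256.0 kN.
Tension yield (gross): A_g = 90×8 = 720 mm². φR_n = 0.90 × 350 × 720 = 226.8 kN.
Governing: min(350.6, 437.4, 256.0, 226.8) = 226.8 kN → gross-section yield.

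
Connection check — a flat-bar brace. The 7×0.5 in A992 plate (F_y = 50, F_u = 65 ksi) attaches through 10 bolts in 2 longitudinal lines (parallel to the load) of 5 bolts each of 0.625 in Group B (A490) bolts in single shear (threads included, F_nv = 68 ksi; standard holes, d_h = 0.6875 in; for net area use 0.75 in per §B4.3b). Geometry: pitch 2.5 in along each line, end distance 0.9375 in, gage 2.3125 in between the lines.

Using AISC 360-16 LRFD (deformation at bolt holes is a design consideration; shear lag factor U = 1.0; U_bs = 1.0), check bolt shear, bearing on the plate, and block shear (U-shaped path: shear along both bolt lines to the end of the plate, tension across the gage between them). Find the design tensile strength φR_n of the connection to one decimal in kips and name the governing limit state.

Bolt shear: A_b = π(0.625)²/4 = 0.3068 in². φR_n = 0.75 × 68 × 0.3068 × 10 × 1 = 156.5 kips.
Bearing (0.5 in plate, F_u = 65 ksi): end bolts L_c = 0.9375 − 0.6875/2 = 0.59375, R_n = min(1.2×0.59375×0.5×65, 2.4×0.625×0.5×65) = 23.156 kips/bolt; interior L_c = 2.5 − 0.6875 = 1.8125, R_n = 48.75 kips/bolt. φR_n = 0.75 × (2×23.156 + 8×48.75) = 327.2 kips.
Block shear: shear path 2×[0.9375+4×2.5] = 2×10.9375 in, A_gv = 10.938, A_nv = 2×(10.9375 − 4.5×0.75)×0.5 = 7.5625 in²; tension across gage: (2.3125 − 1×0.75)×0.5 = 0.78125 in². R_n = min(0.6×65×7.5625, 0.6×50×10.938) + 1.0×65×0.78125 = min(294.94, 328.14) + 50.781 = 345.72 kips. φR_n = 0.75 × 345.72 = 259.3 kips.
Governing: min(156.5, 327.2, 259.3) = 156.5 kips → bolt shear.

156.5 kips (bolt shear governs)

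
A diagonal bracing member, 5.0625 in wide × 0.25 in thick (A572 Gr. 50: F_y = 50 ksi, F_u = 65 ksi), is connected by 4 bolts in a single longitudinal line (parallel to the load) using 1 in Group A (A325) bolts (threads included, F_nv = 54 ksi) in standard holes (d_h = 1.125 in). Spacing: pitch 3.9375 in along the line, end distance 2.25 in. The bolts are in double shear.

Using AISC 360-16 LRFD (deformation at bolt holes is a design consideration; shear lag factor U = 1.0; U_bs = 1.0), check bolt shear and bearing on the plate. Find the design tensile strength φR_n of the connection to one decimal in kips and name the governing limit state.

Bolt shear: A_b = π(1)²/4 = 0.7854 in². φR_n = 0.75 × 54 × 0.7854 × 4 × 2 = 254.5 kips.
Bearing (0.25 in plate, F_u = 65 ksi): end bolts L_c = 2.25 − 1.125/2 = 1.6875, R_n = min(1.2×1.6875×0.25×65, 2.4×1×0.25×65) = 32.906 kips/bolt; interior L_c = 3.9375 − 1.125 = 2.8125, R_n = 39 kips/bolt. φR_n = 0.75 × (1×32.906 + 3×39) = 112.4 kips.
Governing: min(254.5, 112.4) = 112.4 kips → bearing.

112.4 kips (bearing governs)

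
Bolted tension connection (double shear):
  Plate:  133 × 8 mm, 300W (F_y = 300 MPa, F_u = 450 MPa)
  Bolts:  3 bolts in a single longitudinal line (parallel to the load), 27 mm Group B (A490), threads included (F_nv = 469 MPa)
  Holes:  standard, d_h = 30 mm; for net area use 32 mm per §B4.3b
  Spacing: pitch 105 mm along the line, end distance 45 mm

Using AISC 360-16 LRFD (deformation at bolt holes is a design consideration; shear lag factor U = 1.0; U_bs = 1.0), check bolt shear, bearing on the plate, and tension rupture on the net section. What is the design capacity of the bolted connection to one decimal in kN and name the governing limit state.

272.7 kN (net-section rupture governs)

Bolt shear: A_b = π(27)²/4 = 572.56 mm². φR_n = 0.75 × 469 × 572.56 × 3 × 2 = 1208.4 kN.
Bearing (8 mm plate, F_u = 450 MPa): end bolts L_c = 45 − 30/2 = 30, R_n = min(1.2×30×8×450, 2.4×27×8×450) = 129.6 kN/bolt; interior L_c = 105 − 30 = 75, R_n = 233.28 kN/bolt. φR_n = 0.75 × (1×129.6 + 2×233.28) = 447.1 kN.
Tension rupture (net): A_n = (133 − 1×32)×8 = 808 mm² (U = 1.0, A_e = A_n). φR_n = 0.75 × 450 × 808 = 272.7 kN.
Governing: min(1208.4, 447.1, 272.7) = 272.7 kN → net-section rupture.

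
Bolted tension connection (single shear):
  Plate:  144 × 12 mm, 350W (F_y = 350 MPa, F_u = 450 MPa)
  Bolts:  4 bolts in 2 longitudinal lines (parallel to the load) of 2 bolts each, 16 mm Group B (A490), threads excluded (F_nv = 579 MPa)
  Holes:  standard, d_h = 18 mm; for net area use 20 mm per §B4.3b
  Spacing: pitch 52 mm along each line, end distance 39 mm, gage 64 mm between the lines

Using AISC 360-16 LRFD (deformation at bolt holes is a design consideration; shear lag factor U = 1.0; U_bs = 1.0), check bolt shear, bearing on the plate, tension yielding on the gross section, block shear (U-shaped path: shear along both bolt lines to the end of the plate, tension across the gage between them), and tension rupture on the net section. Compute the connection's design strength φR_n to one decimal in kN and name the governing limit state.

349.2 kN (bolt shear governs)

Bolt shear: A_b = π(16)²/4 = 201.06 mm². φR_n = 0.75 × 579 × 201.06 × 4 × 1 = 349.2 kN.
Bearing (12 mm plate, F_u = 450 MPa): end bolts L_c = 39 − 18/2 = 30, R_n = min(1.2×30×12×450, 2.4×16×12×450) = 194.4 kN/bolt; interior L_c = 52 − 18 = 34, R_n = 207.36 kN/bolt. φR_n = 0.75 × (2×194.4 + 2×207.36) = 602.6 kN.
Tension yield (gross): A_g = 144×12 = 1728 mm². φR_n = 0.90 × 350 × 1728 = 544.3 kN.
Block shear: shear path 2×[39+1×52] = 2×91 mm, A_gv = 2184, A_nv = 2×(91 − 1.5×20)×12 = 1464 mm²; tension across gage: (64 − 1×20)×12 = 528 mm². R_n = min(0.6×450×1464, 0.6×350×2184) + 1.0×450×528 = min(395.28, 458.64) + 237.6 = 632.88 kN. φR_n = 0.75 × 632.88 = 474.7 kN.
Tension rupture (net): A_n = (144 − 2×20)×12 = 1248 mm² (U = 1.0, A_e = A_n). φR_n = 0.75 × 450 × 1248 = 421.2 kN.
Governing: min(349.2, 602.6, 544.3, 474.7, 421.2) = 349.2 kN → bolt shear.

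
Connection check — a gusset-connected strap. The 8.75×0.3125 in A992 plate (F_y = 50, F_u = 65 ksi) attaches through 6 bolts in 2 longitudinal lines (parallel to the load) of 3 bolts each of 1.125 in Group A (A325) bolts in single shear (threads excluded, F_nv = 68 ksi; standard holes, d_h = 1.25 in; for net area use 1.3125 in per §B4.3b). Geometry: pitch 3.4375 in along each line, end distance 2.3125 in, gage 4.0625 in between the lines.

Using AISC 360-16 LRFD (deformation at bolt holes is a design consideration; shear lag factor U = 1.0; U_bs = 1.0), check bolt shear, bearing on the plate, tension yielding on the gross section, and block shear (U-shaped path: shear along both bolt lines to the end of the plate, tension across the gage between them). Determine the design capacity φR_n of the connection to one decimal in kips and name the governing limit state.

123.0 kips (gross-section yield governs)

Bolt shear: A_b = π(1.125)²/4 = 0.99402 in². φR_n = 0.75 × 68 × 0.99402 × 6 × 1 = 304.2 kips.
Bearing (0.3125 in plate, F_u = 65 ksi): end bolts L_c = 2.3125 − 1.25/2 = 1.6875, R_n = min(1.2×1.6875×0.3125×65, 2.4×1.125×0.3125×65) = 41.133 kips/bolt; interior L_c = 3.4375 − 1.25 = 2.1875, R_n = 53.32 kips/bolt. φR_n = 0.75 × (2×41.133 + 4×53.32) = 221.7 kips.
Tension yield (gross): A_g = 8.75×0.3125 = 2.7344 in². φR_n = 0.90 × 50 × 2.7344 = 123.0 kips.
Block shear: shear path 2×[2.3125+2×3.4375] = 2×9.1875 in, A_gv = 5.7422, A_nv = 2×(9.1875 − 2.5×1.3125)×0.3125 = 3.6914 in²; tension across gage: (4.0625 − 1×1.3125)×0.3125 = 0.85938 in². R_n = min(0.6×65×3.6914, 0.6×50×5.7422) + 1.0×65×0.85938 = min(143.96, 172.27) + 55.86 = 199.82 kips. φR_n = 0.75 × 199.82 = 149.9 kips.
Governing: min(304.2, 221.7, 123.0, 149.9) = 123.0 kips → gross-section yield.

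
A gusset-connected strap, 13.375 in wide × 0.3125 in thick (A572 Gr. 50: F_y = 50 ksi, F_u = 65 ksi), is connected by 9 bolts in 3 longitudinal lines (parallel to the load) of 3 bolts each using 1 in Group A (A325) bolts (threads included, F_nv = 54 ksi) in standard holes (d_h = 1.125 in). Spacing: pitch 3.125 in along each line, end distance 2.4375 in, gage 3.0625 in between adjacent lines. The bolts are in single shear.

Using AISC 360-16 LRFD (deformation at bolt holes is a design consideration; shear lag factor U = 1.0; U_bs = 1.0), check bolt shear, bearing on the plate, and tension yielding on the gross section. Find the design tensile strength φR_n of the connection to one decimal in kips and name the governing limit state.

188.1 kips (gross-section yield governs)

Bolt shear: A_b = π(1)²/4 = 0.7854 in². φR_n = 0.75 × 54 × 0.7854 × 9 × 1 = 286.3 kips.
Bearing (0.3125 in plate, F_u = 65 ksi): end bolts L_c = 2.4375 − 1.125/2 = 1.875, R_n = min(1.2×1.875×0.3125×65, 2.4×1×0.3125×65) = 45.703 kips/bolt; interior L_c = 3.125 − 1.125 = 2, R_n = 48.75 kips/bolt. φR_n = 0.75 × (3×45.703 + 6×48.75) = 322.2 kips.
Tension yield (gross): A_g = 13.375×0.3125 = 4.1797 in². φR_n = 0.90 × 50 × 4.1797 = 188.1 kips.
Governing: min(286.3, 322.2, 188.1) = 188.1 kips → gross-section yield.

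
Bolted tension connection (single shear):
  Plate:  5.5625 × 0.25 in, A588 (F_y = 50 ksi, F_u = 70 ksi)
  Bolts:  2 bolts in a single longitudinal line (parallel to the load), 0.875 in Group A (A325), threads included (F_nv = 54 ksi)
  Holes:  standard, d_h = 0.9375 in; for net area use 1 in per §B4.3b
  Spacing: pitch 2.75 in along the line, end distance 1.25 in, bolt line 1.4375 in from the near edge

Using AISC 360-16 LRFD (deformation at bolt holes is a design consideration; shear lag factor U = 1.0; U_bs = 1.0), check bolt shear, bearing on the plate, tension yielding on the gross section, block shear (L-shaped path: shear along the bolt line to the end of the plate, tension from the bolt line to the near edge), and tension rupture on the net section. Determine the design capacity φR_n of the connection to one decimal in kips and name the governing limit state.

32.0 kips (block shear governs)

Bolt shear: A_b = π(0.875)²/4 = 0.60132 in². φR_n = 0.75 × 54 × 0.60132 × 2 × 1 = 48.7 kips.
Bearing (0.25 in plate, F_u = 70 ksi): end bolts L_c = 1.25 − 0.9375/2 = 0.78125, R_n = min(1.2×0.78125×0.25×70, 2.4×0.875×0.25×70) = 16.406 kips/bolt; interior L_c = 2.75 − 0.9375 = 1.8125, R_n = 36.75 kips/bolt. φR_n = 0.75 × (1×16.406 + 1×36.75) = 39.9 kips.
Tension yield (gross): A_g = 5.5625×0.25 = 1.3906 in². φR_n = 0.90 × 50 × 1.3906 = 62.6 kips.
Block shear: shear path 1×[1.25+1×2.75] = 1×4 in, A_gv = 1, A_nv = 1×(4 − 1.5×1)×0.25 = 0.625 in²; tension to near edge: (1.4375 − 0.5×1)×0.25 = 0.23438 in². R_n = min(0.6×70×0.625, 0.6×50×1) + 1.0×70×0.23438 = min(26.25, 30) + 16.407 = 42.657 kips. φR_n = 0.75 × 42.657 = 32.0 kips.
Tension rupture (net): A_n = (5.5625 − 1×1)×0.25 = 1.1406 in² (U = 1.0, A_e = A_n). φR_n = 0.75 × 70 × 1.1406 = 59.9 kips.
Governing: min(48.7, 39.9, 62.6, 32.0, 59.9) = 32.0 kips → block shear.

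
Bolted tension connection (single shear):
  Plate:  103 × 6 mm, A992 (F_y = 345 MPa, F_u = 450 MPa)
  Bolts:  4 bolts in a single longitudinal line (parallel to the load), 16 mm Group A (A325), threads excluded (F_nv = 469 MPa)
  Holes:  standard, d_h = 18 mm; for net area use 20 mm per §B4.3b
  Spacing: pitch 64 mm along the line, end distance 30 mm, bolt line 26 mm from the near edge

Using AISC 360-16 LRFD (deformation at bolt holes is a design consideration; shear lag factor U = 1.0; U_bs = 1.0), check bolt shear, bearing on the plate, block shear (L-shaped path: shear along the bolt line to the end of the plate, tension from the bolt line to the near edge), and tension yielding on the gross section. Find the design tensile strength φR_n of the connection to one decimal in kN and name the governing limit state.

Bolt shear: A_b = π(16)²/4 = 201.06 mm². φR_n = 0.75 × 469 × 201.06 × 4 × 1 = 282.9 kN.
Bearing (6 mm plate, F_u = 450 MPa): end bolts L_c = 30 − 18/2 = 21, R_n = min(1.2×21×6×450, 2.4×16×6×450) = 68.04 kN/bolt; interior L_c = 64 − 18 = 46, R_n = 103.68 kN/bolt. φR_n = 0.75 × (1×68.04 + 3×103.68) = 284.3 kN.
Block shear: shear path 1×[30+3×64] = 1×222 mm, A_gv = 1332, A_nv = 1×(222 − 3.5×20)×6 = 912 mm²; tension to near edge: (26 − 0.5×20)×6 = 96 mm². R_n = min(0.6×450×912, 0.6×345×1332) + 1.0×450×96 = min(246.24, 275.72) + 43.2 = 289.44 kN. φR_n = 0.75 × 289.44 = 217.1 kN.
Tension yield (gross): A_g = 103×6 = 618 mm². φR_n = 0.90 × 345 × 618 = 191.9 kN.
Governing: min(282.9, 284.3, 217.1, 191.9) = 191.9 kN → gross-section yield.

191.9 kN (gross-section yield governs)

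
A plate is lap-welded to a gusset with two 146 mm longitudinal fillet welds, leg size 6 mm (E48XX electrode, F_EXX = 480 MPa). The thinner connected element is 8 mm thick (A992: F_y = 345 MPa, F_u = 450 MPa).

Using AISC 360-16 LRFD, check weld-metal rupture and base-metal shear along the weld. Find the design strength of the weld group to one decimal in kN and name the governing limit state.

267.6 kN (weld metal governs)

Weld metal: throat = 0.707×6 = 4.242 mm, L = 2×146 = 292 mm. φR_n = 0.75 × 0.6 × 480 × 4.242 × 292 = 267.6 kN.
Base metal shear (8 mm plate): yield φR_n = 1.0×0.6×345×8×292 = 483.6 kN; rupture φR_n = 0.75×0.6×450×8×292 = 473.0 kN; take 473.0 kN (rupture).
Governing: min(267.6, 473.0) = 267.6 kN → weld metal.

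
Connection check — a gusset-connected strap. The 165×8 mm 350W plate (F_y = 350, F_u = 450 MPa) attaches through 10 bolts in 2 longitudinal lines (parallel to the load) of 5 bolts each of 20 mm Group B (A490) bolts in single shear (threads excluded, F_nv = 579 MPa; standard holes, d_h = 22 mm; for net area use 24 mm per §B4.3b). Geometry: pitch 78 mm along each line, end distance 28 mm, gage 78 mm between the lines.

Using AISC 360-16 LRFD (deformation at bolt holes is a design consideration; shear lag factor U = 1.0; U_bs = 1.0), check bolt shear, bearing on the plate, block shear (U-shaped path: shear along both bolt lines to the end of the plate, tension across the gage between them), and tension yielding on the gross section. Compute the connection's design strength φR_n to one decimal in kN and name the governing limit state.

Bolt shear: A_b = π(20)²/4 = 314.16 mm². φR_n = 0.75 × 579 × 314.16 × 10 × 1 = 1364.2 kN.
Bearing (8 mm plate, F_u = 450 MPa): end bolts L_c = 28 − 22/2 = 17, R_n = min(1.2×17×8×450, 2.4×20×8×450) = 73.44 kN/bolt; interior L_c = 78 − 22 = 56, R_n = 172.8 kN/bolt. φR_n = 0.75 × (2×73.44 + 8×172.8) = 1147.0 kN.
Block shear: shear path 2×[28+4×78] = 2×340 mm, A_gv = 5440, A_nv = 2×(340 − 4.5×24)×8 = 3712 mm²; tension across gage: (78 − 1×24)×8 = 432 mm². R_n = min(0.6×450×3712, 0.6×350×5440) + 1.0×450×432 = min(1002.2, 1142.4) + 194.4 = 1196.6 kN. φR_n = 0.75 × 1196.6 = 897.5 kN.
Tension yield (gross): A_g = 165×8 = 1320 mm². φR_n = 0.90 × 350 × 1320 = 415.8 kN.
Governing: min(1364.2, 1147.0, 897.5, 415.8) = 415.8 kN → gross-section yield.

415.8 kN (gross-section yield governs)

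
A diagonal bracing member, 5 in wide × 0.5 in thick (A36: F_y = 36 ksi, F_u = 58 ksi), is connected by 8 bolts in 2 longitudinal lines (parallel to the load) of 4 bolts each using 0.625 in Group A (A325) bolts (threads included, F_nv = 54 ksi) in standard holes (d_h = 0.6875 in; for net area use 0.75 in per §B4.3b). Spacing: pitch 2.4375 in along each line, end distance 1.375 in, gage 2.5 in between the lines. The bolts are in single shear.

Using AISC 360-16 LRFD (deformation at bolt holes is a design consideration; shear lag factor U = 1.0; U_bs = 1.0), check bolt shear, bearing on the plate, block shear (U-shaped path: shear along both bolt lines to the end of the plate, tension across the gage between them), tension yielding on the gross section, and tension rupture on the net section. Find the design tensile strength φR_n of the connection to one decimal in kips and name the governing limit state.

76.1 kips (net-section rupture governs)

Bolt shear: A_b = π(0.625)²/4 = 0.3068 in². φR_n = 0.75 × 54 × 0.3068 × 8 × 1 = 99.4 kips.
Bearing (0.5 in plate, F_u = 58 ksi): end bolts L_c = 1.375 − 0.6875/2 = 1.03125, R_n = min(1.2×1.03125×0.5×58, 2.4×0.625×0.5×58) = 35.888 kips/bolt; interior L_c = 2.4375 − 0.6875 = 1.75, R_n = 43.5 kips/bolt. φR_n = 0.75 × (2×35.888 + 6×43.5) = 249.6 kips.
Block shear: shear path 2×[1.375+3×2.4375] = 2×8.6875 in, A_gv = 8.6875, A_nv = 2×(8.6875 − 3.5×0.75)×0.5 = 6.0625 in²; tension across gage: (2.5 − 1×0.75)×0.5 = 0.875 in². R_n = min(0.6×58×6.0625, 0.6×36×8.6875) + 1.0×58×0.875 = min(210.98, 187.65) + 50.75 = 238.4 kips. φR_n = 0.75 × 238.4 = 178.8 kips.
Tension yield (gross): A_g = 5×0.5 = 2.5 in². φR_n = 0.90 × 36 × 2.5 = 81.0 kips.
Tension rupture (net): A_n = (5 − 2×0.75)×0.5 = 1.75 in² (U = 1.0, A_e = A_n). φR_n = 0.75 × 58 × 1.75 = 76.1 kips.
Governing: min(99.4, 249.6, 178.8, 81.0, 76.1) = 76.1 kips → net-section rupture.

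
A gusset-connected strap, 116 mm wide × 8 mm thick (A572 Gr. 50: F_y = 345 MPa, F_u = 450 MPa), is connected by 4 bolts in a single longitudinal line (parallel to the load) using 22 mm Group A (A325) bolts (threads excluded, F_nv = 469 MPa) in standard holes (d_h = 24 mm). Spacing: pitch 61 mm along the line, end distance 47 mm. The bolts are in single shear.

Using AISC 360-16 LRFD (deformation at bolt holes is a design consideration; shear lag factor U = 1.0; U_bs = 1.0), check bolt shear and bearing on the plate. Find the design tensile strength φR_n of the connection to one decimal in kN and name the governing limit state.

473.0 kN (bearing governs)

Bolt shear: A_b = π(22)²/4 = 380.13 mm². φR_n = 0.75 × 469 × 380.13 × 4 × 1 = 534.8 kN.
Bearing (8 mm plate, F_u = 450 MPa): end bolts L_c = 47 − 24/2 = 35, R_n = min(1.2×35×8×450, 2.4×22×8×450) = 151.2 kN/bolt; interior L_c = 61 − 24 = 37, R_n = 159.84 kN/bolt. φR_n = 0.75 × (1×151.2 + 3×159.84) = 473.0 kN.
Governing: min(534.8, 473.0) = 473.0 kN → bearing.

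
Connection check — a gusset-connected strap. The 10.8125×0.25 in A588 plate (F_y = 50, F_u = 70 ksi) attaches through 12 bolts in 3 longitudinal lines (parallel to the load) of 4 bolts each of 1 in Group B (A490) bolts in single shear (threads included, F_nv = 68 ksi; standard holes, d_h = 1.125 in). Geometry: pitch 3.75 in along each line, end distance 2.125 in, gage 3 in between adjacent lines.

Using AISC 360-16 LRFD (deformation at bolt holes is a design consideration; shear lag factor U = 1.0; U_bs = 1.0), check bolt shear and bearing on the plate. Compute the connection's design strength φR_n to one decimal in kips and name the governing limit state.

Bolt shear: A_b = π(1)²/4 = 0.7854 in². φR_n = 0.75 × 68 × 0.7854 × 12 × 1 = 480.7 kips.
Bearing (0.25 in plate, F_u = 70 ksi): end bolts L_c = 2.125 − 1.125/2 = 1.5625, R_n = min(1.2×1.5625×0.25×70, 2.4×1×0.25×70) = 32.813 kips/bolt; interior L_c = 3.75 − 1.125 = 2.625, R_n = 42 kips/bolt. φR_n = 0.75 × (3×32.813 + 9×42) = 357.3 kips.
Governing: min(480.7, 357.3) = 357.3 kips → bearing.

357.3 kips (bearing governs)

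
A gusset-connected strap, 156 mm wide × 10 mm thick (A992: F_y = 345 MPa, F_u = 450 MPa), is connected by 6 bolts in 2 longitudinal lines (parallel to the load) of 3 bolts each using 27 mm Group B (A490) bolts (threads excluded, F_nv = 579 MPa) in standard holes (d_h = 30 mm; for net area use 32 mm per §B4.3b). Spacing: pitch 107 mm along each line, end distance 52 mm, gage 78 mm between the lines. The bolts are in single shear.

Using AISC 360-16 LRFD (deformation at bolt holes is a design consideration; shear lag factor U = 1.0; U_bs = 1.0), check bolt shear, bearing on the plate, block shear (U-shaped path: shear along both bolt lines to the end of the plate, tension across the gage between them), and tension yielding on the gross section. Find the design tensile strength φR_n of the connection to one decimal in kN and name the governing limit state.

Bolt shear: A_b = π(27)²/4 = 572.56 mm². φR_n = 0.75 × 579 × 572.56 × 6 × 1 = 1491.8 kN.
Bearing (10 mm plate, F_u = 450 MPa): end bolts L_c = 52 − 30/2 = 37, R_n = min(1.2×37×10×450, 2.4×27×10×450) = 199.8 kN/bolt; interior L_c = 107 − 30 = 77, R_n = 291.6 kN/bolt. φR_n = 0.75 × (2×199.8 + 4×291.6) = 1174.5 kN.
Block shear: shear path 2×[52+2×107] = 2×266 mm, A_gv = 5320, A_nv = 2×(266 − 2.5×32)×10 = 3720 mm²; tension across gage: (78 − 1×32)×10 = 460 mm². R_n = min(0.6×450×3720, 0.6×345×5320) + 1.0×450×460 = min(1004.4, 1101.2) + 207 = 1211.4 kN. φR_n = 0.75 × 1211.4 = 908.6 kN.
Tension yield (gross): A_g = 156×10 = 1560 mm². φR_n = 0.90 × 345 × 1560 = 484.4 kN.
Governing: min(1491.8, 1174.5, 908.6, 484.4) = 484.4 kN → gross-section yield.

484.4 kN (gross-section yield governs)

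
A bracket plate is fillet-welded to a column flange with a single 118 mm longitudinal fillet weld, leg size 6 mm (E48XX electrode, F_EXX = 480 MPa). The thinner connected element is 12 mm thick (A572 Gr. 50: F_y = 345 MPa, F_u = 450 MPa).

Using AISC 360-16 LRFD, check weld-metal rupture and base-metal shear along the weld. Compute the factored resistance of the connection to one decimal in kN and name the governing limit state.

108.1 kN (weld metal governs)

Weld metal: throat = 0.707×6 = 4.242 mm, L = 118 mm. φR_n = 0.75 × 0.6 × 480 × 4.242 × 118 = 108.1 kN.
Base metal shear (12 mm plate): yield φR_n = 1.0×0.6×345×12×118 = 293.1 kN; rupture φR_n = 0.75×0.6×450×12×118 = 286.7 kN; take 286.7 kN (rupture).
Governing: min(108.1, 286.7) = 108.1 kN → weld metal.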